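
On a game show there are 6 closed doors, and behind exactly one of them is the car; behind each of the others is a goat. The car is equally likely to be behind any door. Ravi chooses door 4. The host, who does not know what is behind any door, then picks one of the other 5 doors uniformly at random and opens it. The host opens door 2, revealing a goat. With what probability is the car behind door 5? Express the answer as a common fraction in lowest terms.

Apply Bayes' rule, conditioning on where the car actually is.
If it is behind any of doors 1, 3, 4, 5, and 6 (prior 1/6 each): the host picks door 2 with probability 1/5 regardless, and it is not the prize; weight (1/6)·(1/5) = 1/30 each.
If it is behind door 2 (prior 1/6): the host opened door 2, so this case is ruled out; weight (1/6)·0 = 0.
The weights sum to 1/6.
So P(the car behind door 5 | the host opened door 2) = (1/30) / (1/6) = 1/5.

1/5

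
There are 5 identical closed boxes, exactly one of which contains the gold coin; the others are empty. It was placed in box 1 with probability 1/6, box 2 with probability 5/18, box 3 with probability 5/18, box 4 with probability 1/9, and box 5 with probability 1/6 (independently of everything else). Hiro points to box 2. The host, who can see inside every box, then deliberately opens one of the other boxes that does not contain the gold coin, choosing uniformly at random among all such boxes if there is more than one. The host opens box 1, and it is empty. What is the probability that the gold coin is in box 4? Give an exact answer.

Consider each possible location of the gold coin in turn.
If it is in box 1 (prior 1/6): the host opened box 1, so this case is ruled out; weight (1/6)·0 = 0.
If it is in box 2 (prior 5/18): the host has 4 equally likely choices, so probability 1/4; weight (5/18)·(1/4) = 5/72.
If it is in box 3 (prior 5/18): the host has 3 equally likely choices, so probability 1/3; weight (5/18)·(1/3) = 5/54.
If it is in box 4 (prior 1/9): the host has 3 equally likely choices, so probability 1/3; weight (1/9)·(1/3) = 1/27.
If it is in box 5 (prior 1/6): the host has 3 equally likely choices, so probability 1/3; weight (1/6)·(1/3) = 1/18.
The weights sum to 55/216.
So P(the gold coin in box 4 | the host opened box 1) = (1/27) / (55/216) = 8/55.

8/55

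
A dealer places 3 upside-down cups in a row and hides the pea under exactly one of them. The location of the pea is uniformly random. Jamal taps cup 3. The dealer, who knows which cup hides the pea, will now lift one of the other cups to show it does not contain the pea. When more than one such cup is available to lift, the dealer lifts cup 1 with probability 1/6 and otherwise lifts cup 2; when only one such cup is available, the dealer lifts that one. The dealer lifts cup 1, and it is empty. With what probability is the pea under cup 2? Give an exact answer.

6/7

Consider each possible location of the pea in turn.
If it is under cup 1 (prior 1/3): the dealer opened cup 1, so this case is ruled out; weight (1/3)·0 = 0.
If it is under cup 2 (prior 1/3): only cup 1 is available, probability 1; weight (1/3)·1 = 1/3.
If it is under cup 3 (prior 1/3): cup 1 is available, opened with probability 1/6; weight (1/3)·(1/6) = 1/18.
The weights sum to 7/18.
So P(the pea under cup 2 | the dealer opened cup 1) = (1/3) / (7/18) = 6/7.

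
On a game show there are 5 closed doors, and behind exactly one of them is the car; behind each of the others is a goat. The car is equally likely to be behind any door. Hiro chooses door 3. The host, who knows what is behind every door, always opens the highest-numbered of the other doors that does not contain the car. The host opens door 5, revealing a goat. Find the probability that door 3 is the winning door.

1/4

Condition on the true location of the car.
If it is behind any of doors 1, 2, 3, and 4 (prior 1/5 each): door 5 is the highest-numbered option available, probability 1; weight (1/5)·1 = 1/5 each.
If it is behind door 5 (prior 1/5): the host opened door 5, so this case is ruled out; weight (1/5)·0 = 0.
The weights sum to 4/5.
So P(the car behind door 3 | the host opened door 5) = (1/5) / (4/5) = 1/4.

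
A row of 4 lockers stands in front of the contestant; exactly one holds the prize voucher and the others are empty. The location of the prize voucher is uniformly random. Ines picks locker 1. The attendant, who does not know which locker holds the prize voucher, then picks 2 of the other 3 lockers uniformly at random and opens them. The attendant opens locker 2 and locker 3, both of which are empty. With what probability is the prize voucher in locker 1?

Condition on the true location of the prize voucher.
If it is in either of lockers 1 and 4 (prior 1/4 each): the attendant picks exactly this set with probability 1/3 regardless, and none is the prize; weight (1/4)·(1/3) = 1/12 each.
If it is in either of lockers 2 and 3 (prior 1/4 each): that locker was opened and seen not to hold the prize — ruled out; weight (1/4)·0 = 0 each.
The weights sum to 1/6.
So P(the prize voucher in locker 1 | the attendant opened locker 2 and locker 3) = (1/12) / (1/6) = 1/2.

1/2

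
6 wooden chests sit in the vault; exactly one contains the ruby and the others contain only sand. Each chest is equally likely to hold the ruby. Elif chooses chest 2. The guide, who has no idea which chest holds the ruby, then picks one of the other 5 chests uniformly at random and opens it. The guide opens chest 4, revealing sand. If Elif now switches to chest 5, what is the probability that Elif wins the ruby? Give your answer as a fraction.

1/5

Because the guide chose which chest to open without knowing where the ruby is, the choice is independent of the prize location. Learning that chest 4 does not hold the ruby simply rules out that one location and leaves the remaining 5 chests still equally likely by symmetry.
So P(the ruby in chest 5) = 1/5.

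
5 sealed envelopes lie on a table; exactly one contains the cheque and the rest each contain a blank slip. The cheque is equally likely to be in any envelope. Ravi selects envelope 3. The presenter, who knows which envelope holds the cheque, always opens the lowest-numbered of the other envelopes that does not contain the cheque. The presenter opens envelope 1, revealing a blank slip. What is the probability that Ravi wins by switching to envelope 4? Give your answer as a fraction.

Apply Bayes' rule, conditioning on where the cheque actually is.
If it is in envelope 1 (prior 1/5): the presenter opened envelope 1, so this case is ruled out; weight (1/5)·0 = 0.
If it is in any of envelopes 2, 3, 4, and 5 (prior 1/5 each): envelope 1 is the lowest-numbered option available, probability 1; weight (1/5)·1 = 1/5 each.
The weights sum to 4/5.
So P(the cheque in envelope 4 | the presenter opened envelope 1) = (1/5) / (4/5) = 1/4.

1/4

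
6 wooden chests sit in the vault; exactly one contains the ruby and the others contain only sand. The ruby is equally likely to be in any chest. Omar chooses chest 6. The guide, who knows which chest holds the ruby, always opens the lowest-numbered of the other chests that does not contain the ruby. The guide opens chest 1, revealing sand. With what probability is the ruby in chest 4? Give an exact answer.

1/5

Apply Bayes' rule, conditioning on where the ruby actually is.
If it is in chest 1 (prior 1/6): the guide opened chest 1, so this case is ruled out; weight (1/6)·0 = 0.
If it is in any of chests 2, 3, 4, 5, and 6 (prior 1/6 each): chest 1 is the lowest-numbered option available, probability 1; weight (1/6)·1 = 1/6 each.
The weights sum to 5/6.
So P(the ruby in chest 4 | the guide opened chest 1) = (1/6) / (5/6) = 1/5.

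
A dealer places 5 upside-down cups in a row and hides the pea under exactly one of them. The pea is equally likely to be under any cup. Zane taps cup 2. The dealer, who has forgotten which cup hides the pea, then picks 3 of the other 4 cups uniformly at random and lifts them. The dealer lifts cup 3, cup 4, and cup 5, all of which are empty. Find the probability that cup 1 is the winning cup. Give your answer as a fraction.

Consider each possible location of the pea in turn.
If it is under either of cups 1 and 2 (prior 1/5 each): the dealer picks exactly this set with probability 1/4 regardless, and none is the prize; weight (1/5)·(1/4) = 1/20 each.
If it is under any of cups 3, 4, and 5 (prior 1/5 each): that cup was opened and seen not to hold the prize — ruled out; weight (1/5)·0 = 0 each.
The weights sum to 1/10.
So P(the pea under cup 1 | the dealer opened cup 3, cup 4, and cup 5) = (1/20) / (1/10) = 1/2.

1/2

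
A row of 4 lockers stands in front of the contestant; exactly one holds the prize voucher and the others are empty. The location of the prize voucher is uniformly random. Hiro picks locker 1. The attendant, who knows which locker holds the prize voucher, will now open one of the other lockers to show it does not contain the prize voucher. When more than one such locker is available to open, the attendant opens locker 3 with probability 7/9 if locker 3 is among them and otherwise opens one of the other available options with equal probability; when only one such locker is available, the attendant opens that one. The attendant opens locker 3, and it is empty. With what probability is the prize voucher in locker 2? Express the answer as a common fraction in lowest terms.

1/3

Condition on the true location of the prize voucher.
If it is in any of lockers 1, 2, and 4 (prior 1/4 each): locker 3 is available, opened with probability 7/9; weight (1/4)·(7/9) = 7/36 each.
If it is in locker 3 (prior 1/4): the attendant opened locker 3, so this case is ruled out; weight (1/4)·0 = 0.
The weights sum to 7/12.
So P(the prize voucher in locker 2 | the attendant opened locker 3) = (7/36) / (7/12) = 1/3.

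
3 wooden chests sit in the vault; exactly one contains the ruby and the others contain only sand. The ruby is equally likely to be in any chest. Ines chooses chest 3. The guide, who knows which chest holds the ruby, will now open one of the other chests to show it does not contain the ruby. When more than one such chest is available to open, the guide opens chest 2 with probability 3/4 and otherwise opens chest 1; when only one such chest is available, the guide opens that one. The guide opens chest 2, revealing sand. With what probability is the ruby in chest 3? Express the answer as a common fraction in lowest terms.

3/7

Condition on the true location of the ruby.
If it is in chest 1 (prior 1/3): only chest 2 is available, probability 1; weight (1/3)·1 = 1/3.
If it is in chest 2 (prior 1/3): the guide opened chest 2, so this case is ruled out; weight (1/3)·0 = 0.
If it is in chest 3 (prior 1/3): chest 2 is available, opened with probability 3/4; weight (1/3)·(3/4) = 1/4.
The weights sum to 7/12.
So P(the ruby in chest 3 | the guide opened chest 2) = (1/4) / (7/12) = 3/7.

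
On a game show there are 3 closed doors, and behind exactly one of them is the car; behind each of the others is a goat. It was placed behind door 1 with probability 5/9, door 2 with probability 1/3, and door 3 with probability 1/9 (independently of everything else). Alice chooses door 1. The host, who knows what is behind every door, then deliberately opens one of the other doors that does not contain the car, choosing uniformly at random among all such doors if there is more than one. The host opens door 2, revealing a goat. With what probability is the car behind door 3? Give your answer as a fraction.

2/7

Apply Bayes' rule, conditioning on where the car actually is.
If it is behind door 1 (prior 5/9): the host has 2 equally likely choices, so probability 1/2; weight (5/9)·(1/2) = 5/18.
If it is behind door 2 (prior 1/3): the host opened door 2, so this case is ruled out; weight (1/3)·0 = 0.
If it is behind door 3 (prior 1/9): the host has no choice, probability 1; weight (1/9)·1 = 1/9.
The weights sum to 7/18.
So P(the car behind door 3 | the host opened door 2) = (1/9) / (7/18) = 2/7.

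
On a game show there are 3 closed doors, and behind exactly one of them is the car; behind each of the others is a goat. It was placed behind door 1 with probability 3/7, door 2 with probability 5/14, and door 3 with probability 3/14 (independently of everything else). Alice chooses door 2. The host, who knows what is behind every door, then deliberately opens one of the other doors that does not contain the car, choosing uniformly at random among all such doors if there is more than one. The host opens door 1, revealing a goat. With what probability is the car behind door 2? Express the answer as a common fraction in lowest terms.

5/11

Condition on the true location of the car.
If it is behind door 1 (prior 3/7): the host opened door 1, so this case is ruled out; weight (3/7)·0 = 0.
If it is behind door 2 (prior 5/14): the host has 2 equally likely choices, so probability 1/2; weight (5/14)·(1/2) = 5/28.
If it is behind door 3 (prior 3/14): the host has no choice, probability 1; weight (3/14)·1 = 3/14.
The weights sum to 11/28.
So P(the car behind door 2 | the host opened door 1) = (5/28) / (11/28) = 5/11.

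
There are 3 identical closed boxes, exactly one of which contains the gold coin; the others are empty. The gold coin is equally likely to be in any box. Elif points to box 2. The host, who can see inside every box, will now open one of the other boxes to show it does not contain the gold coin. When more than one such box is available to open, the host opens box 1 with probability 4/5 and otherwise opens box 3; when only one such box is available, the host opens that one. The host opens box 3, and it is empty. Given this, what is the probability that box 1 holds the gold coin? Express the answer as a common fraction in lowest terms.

5/6

Consider each possible location of the gold coin in turn.
If it is in box 1 (prior 1/3): only box 3 is available, probability 1; weight (1/3)·1 = 1/3.
If it is in box 2 (prior 1/3): box 1 is available but not opened, probability 1/5; weight (1/3)·(1/5) = 1/15.
If it is in box 3 (prior 1/3): the host opened box 3, so this case is ruled out; weight (1/3)·0 = 0.
The weights sum to 2/5.
So P(the gold coin in box 1 | the host opened box 3) = (1/3) / (2/5) = 5/6.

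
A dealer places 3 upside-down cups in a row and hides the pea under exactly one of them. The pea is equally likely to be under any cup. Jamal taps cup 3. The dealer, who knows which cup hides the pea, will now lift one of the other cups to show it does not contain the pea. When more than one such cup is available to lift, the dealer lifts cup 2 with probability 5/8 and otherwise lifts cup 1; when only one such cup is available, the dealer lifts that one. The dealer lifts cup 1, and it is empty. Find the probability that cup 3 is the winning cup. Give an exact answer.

3/11

Condition on the true location of the pea.
If it is under cup 1 (prior 1/3): the dealer opened cup 1, so this case is ruled out; weight (1/3)·0 = 0.
If it is under cup 2 (prior 1/3): only cup 1 is available, probability 1; weight (1/3)·1 = 1/3.
If it is under cup 3 (prior 1/3): cup 2 is available but not opened, probability 3/8; weight (1/3)·(3/8) = 1/8.
The weights sum to 11/24.
So P(the pea under cup 3 | the dealer opened cup 1) = (1/8) / (11/24) = 3/11.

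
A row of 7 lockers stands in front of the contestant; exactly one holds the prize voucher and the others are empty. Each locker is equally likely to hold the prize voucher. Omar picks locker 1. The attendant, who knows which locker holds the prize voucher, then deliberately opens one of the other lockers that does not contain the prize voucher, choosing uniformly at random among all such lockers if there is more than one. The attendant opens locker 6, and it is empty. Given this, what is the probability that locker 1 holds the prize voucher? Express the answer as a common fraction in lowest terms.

1/7

Condition on the true location of the prize voucher.
If it is in locker 1 (prior 1/7): the attendant has 6 equally likely choices, so probability 1/6; weight (1/7)·(1/6) = 1/42.
If it is in any of lockers 2, 3, 4, 5, and 7 (prior 1/7 each): the attendant has 5 equally likely choices, so probability 1/5; weight (1/7)·(1/5) = 1/35 each.
If it is in locker 6 (prior 1/7): the attendant opened locker 6, so this case is ruled out; weight (1/7)·0 = 0.
The weights sum to 1/6.
So P(the prize voucher in locker 1 | the attendant opened locker 6) = (1/42) / (1/6) = 1/7.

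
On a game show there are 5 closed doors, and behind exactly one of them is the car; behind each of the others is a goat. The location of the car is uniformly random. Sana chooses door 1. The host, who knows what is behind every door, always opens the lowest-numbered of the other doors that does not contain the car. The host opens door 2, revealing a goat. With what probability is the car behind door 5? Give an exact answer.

Condition on the true location of the car.
If it is behind any of doors 1, 3, 4, and 5 (prior 1/5 each): door 2 is the lowest-numbered option available, probability 1; weight (1/5)·1 = 1/5 each.
If it is behind door 2 (prior 1/5): the host opened door 2, so this case is ruled out; weight (1/5)·0 = 0.
The weights sum to 4/5.
So P(the car behind door 5 | the host opened door 2) = (1/5) / (4/5) = 1/4.

1/4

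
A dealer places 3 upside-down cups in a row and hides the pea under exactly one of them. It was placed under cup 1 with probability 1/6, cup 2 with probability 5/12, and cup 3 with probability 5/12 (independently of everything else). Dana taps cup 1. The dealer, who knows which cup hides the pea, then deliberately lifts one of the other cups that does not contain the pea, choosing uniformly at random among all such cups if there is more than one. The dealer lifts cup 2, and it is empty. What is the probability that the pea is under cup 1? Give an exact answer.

1/6

Consider each possible location of the pea in turn.
If it is under cup 1 (prior 1/6): the dealer has 2 equally likely choices, so probability 1/2; weight (1/6)·(1/2) = 1/12.
If it is under cup 2 (prior 5/12): the dealer opened cup 2, so this case is ruled out; weight (5/12)·0 = 0.
If it is under cup 3 (prior 5/12): the dealer has no choice, probability 1; weight (5/12)·1 = 5/12.
The weights sum to 1/2.
So P(the pea under cup 1 | the dealer opened cup 2) = (1/12) / (1/2) = 1/6.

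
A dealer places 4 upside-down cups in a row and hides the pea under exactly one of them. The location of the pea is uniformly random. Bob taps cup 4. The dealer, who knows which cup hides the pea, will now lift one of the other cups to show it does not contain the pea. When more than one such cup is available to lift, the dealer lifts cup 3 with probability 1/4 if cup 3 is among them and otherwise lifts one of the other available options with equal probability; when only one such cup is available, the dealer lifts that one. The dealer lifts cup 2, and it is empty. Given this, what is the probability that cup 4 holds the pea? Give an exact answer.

3/13

Condition on the true location of the pea.
If it is under cup 1 (prior 1/4): cup 3 is available but not opened, probability 3/4; weight (1/4)·(3/4) = 3/16.
If it is under cup 2 (prior 1/4): the dealer opened cup 2, so this case is ruled out; weight (1/4)·0 = 0.
If it is under cup 3 (prior 1/4): cup 3 holds the prize so is unavailable; the dealer chooses uniformly among the 2 others, probability 1/2; weight (1/4)·(1/2) = 1/8.
If it is under cup 4 (prior 1/4): cup 3 is available but not opened; cup 2 gets probability (1 − 1/4)/2 = 3/8; weight (1/4)·(3/8) = 3/32.
The weights sum to 13/32.
So P(the pea under cup 4 | the dealer opened cup 2) = (3/32) / (13/32) = 3/13.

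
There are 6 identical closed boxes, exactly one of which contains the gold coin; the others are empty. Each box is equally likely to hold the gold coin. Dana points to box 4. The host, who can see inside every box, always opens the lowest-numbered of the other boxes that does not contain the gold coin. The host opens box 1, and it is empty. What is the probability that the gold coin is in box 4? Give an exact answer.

Apply Bayes' rule, conditioning on where the gold coin actually is.
If it is in box 1 (prior 1/6): the host opened box 1, so this case is ruled out; weight (1/6)·0 = 0.
If it is in any of boxes 2, 3, 4, 5, and 6 (prior 1/6 each): box 1 is the lowest-numbered option available, probability 1; weight (1/6)·1 = 1/6 each.
The weights sum to 5/6.
So P(the gold coin in box 4 | the host opened box 1) = (1/6) / (5/6) = 1/5.

1/5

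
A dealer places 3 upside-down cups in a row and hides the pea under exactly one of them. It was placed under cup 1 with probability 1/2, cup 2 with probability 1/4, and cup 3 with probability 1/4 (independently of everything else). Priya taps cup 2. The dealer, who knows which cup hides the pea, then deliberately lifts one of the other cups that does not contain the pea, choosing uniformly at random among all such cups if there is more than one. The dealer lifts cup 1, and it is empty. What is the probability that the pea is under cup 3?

Condition on the true location of the pea.
If it is under cup 1 (prior 1/2): the dealer opened cup 1, so this case is ruled out; weight (1/2)·0 = 0.
If it is under cup 2 (prior 1/4): the dealer has 2 equally likely choices, so probability 1/2; weight (1/4)·(1/2) = 1/8.
If it is under cup 3 (prior 1/4): the dealer has no choice, probability 1; weight (1/4)·1 = 1/4.
The weights sum to 3/8.
So P(the pea under cup 3 | the dealer opened cup 1) = (1/4) / (3/8) = 2/3.

2/3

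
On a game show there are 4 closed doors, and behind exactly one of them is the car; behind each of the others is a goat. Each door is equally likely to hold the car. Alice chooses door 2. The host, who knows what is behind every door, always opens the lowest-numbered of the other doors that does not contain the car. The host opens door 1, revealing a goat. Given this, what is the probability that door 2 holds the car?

Condition on the true location of the car.
If it is behind door 1 (prior 1/4): the host opened door 1, so this case is ruled out; weight (1/4)·0 = 0.
If it is behind any of doors 2, 3, and 4 (prior 1/4 each): door 1 is the lowest-numbered option available, probability 1; weight (1/4)·1 = 1/4 each.
The weights sum to 3/4.
So P(the car behind door 2 | the host opened door 1) = (1/4) / (3/4) = 1/3.

1/3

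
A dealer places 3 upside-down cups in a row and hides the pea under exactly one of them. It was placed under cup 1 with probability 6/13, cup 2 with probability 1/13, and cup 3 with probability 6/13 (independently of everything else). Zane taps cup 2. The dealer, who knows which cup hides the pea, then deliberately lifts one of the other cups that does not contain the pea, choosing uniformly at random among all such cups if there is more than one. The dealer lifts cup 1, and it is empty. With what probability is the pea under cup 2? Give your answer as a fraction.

1/13

Condition on the true location of the pea.
If it is under cup 1 (prior 6/13): the dealer opened cup 1, so this case is ruled out; weight (6/13)·0 = 0.
If it is under cup 2 (prior 1/13): the dealer has 2 equally likely choices, so probability 1/2; weight (1/13)·(1/2) = 1/26.
If it is under cup 3 (prior 6/13): the dealer has no choice, probability 1; weight (6/13)·1 = 6/13.
The weights sum to 1/2.
So P(the pea under cup 2 | the dealer opened cup 1) = (1/26) / (1/2) = 1/13.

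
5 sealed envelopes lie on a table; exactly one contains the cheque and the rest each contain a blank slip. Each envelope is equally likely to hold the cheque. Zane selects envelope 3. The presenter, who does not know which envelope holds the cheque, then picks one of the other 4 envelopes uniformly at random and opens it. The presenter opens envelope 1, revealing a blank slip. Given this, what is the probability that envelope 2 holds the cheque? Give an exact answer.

1/4

Consider each possible location of the cheque in turn.
If it is in envelope 1 (prior 1/5): the presenter opened envelope 1, so this case is ruled out; weight (1/5)·0 = 0.
If it is in any of envelopes 2, 3, 4, and 5 (prior 1/5 each): the presenter picks envelope 1 with probability 1/4 regardless, and it is not the prize; weight (1/5)·(1/4) = 1/20 each.
The weights sum to 1/5.
So P(the cheque in envelope 2 | the presenter opened envelope 1) = (1/20) / (1/5) = 1/4.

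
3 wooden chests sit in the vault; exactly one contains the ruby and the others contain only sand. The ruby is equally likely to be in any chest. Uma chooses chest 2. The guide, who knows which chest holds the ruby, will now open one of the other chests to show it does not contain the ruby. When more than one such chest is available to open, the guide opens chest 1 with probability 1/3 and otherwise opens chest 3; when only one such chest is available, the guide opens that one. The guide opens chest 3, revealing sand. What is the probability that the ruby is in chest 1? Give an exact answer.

3/5

Apply Bayes' rule, conditioning on where the ruby actually is.
If it is in chest 1 (prior 1/3): only chest 3 is available, probability 1; weight (1/3)·1 = 1/3.
If it is in chest 2 (prior 1/3): chest 1 is available but not opened, probability 2/3; weight (1/3)·(2/3) = 2/9.
If it is in chest 3 (prior 1/3): the guide opened chest 3, so this case is ruled out; weight (1/3)·0 = 0.
The weights sum to 5/9.
So P(the ruby in chest 1 | the guide opened chest 3) = (1/3) / (5/9) = 3/5.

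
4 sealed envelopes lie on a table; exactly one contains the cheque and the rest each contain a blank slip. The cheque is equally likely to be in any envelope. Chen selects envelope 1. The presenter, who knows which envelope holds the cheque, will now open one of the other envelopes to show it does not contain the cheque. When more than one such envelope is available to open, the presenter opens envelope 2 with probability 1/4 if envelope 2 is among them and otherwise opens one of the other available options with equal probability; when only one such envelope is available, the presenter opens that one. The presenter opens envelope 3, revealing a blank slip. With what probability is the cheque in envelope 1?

Consider each possible location of the cheque in turn.
If it is in envelope 1 (prior 1/4): envelope 2 is available but not opened; envelope 3 gets probability (1 − 1/4)/2 = 3/8; weight (1/4)·(3/8) = 3/32.
If it is in envelope 2 (prior 1/4): envelope 2 holds the prize so is unavailable; the presenter chooses uniformly among the 2 others, probability 1/2; weight (1/4)·(1/2) = 1/8.
If it is in envelope 3 (prior 1/4): the presenter opened envelope 3, so this case is ruled out; weight (1/4)·0 = 0.
If it is in envelope 4 (prior 1/4): envelope 2 is available but not opened, probability 3/4; weight (1/4)·(3/4) = 3/16.
The weights sum to 13/32.
So P(the cheque in envelope 1 | the presenter opened envelope 3) = (3/32) / (13/32) = 3/13.

3/13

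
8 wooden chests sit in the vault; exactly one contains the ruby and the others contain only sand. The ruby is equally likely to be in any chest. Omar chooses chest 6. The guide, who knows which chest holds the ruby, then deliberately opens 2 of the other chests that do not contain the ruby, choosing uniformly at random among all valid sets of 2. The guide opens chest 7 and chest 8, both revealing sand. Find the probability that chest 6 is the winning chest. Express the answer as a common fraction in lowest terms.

Condition on the true location of the ruby.
If it is in any of chests 1, 2, 3, 4, and 5 (prior 1/8 each): the guide has 15 equally likely choices, so probability 1/15; weight (1/8)·(1/15) = 1/120 each.
If it is in chest 6 (prior 1/8): the guide has 21 equally likely choices, so probability 1/21; weight (1/8)·(1/21) = 1/168.
If it is in either of chests 7 and 8 (prior 1/8 each): that chest was opened and seen not to hold the prize — ruled out; weight (1/8)·0 = 0 each.
The weights sum to 1/21.
So P(the ruby in chest 6 | the guide opened chest 7 and chest 8) = (1/168) / (1/21) = 1/8.

1/8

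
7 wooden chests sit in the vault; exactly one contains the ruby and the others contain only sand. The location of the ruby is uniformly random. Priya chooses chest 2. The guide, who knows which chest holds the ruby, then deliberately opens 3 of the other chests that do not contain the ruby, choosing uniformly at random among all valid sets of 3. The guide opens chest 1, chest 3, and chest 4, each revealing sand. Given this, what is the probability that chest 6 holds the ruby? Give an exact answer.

Consider each possible location of the ruby in turn.
If it is in any of chests 1, 3, and 4 (prior 1/7 each): that chest was opened and seen not to hold the prize — ruled out; weight (1/7)·0 = 0 each.
If it is in chest 2 (prior 1/7): the guide has 20 equally likely choices, so probability 1/20; weight (1/7)·(1/20) = 1/140.
If it is in any of chests 5, 6, and 7 (prior 1/7 each): the guide has 10 equally likely choices, so probability 1/10; weight (1/7)·(1/10) = 1/70 each.
The weights sum to 1/20.
So P(the ruby in chest 6 | the guide opened chest 1, chest 3, and chest 4) = (1/70) / (1/20) = 2/7.

2/7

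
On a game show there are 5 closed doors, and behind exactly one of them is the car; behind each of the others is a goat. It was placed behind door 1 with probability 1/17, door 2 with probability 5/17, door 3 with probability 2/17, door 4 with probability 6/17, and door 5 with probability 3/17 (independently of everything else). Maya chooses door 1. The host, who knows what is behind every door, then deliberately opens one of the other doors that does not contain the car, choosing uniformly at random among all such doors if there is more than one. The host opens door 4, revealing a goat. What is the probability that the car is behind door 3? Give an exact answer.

Condition on the true location of the car.
If it is behind door 1 (prior 1/17): the host has 4 equally likely choices, so probability 1/4; weight (1/17)·(1/4) = 1/68.
If it is behind door 2 (prior 5/17): the host has 3 equally likely choices, so probability 1/3; weight (5/17)·(1/3) = 5/51.
If it is behind door 3 (prior 2/17): the host has 3 equally likely choices, so probability 1/3; weight (2/17)·(1/3) = 2/51.
If it is behind door 4 (prior 6/17): the host opened door 4, so this case is ruled out; weight (6/17)·0 = 0.
If it is behind door 5 (prior 3/17): the host has 3 equally likely choices, so probability 1/3; weight (3/17)·(1/3) = 1/17.
The weights sum to 43/204.
So P(the car behind door 3 | the host opened door 4) = (2/51) / (43/204) = 8/43.

8/43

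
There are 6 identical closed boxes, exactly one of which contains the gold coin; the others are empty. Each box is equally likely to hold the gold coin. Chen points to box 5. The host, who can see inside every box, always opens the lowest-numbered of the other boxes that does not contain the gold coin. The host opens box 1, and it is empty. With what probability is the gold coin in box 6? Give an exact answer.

Condition on the true location of the gold coin.
If it is in box 1 (prior 1/6): the host opened box 1, so this case is ruled out; weight (1/6)·0 = 0.
If it is in any of boxes 2, 3, 4, 5, and 6 (prior 1/6 each): box 1 is the lowest-numbered option available, probability 1; weight (1/6)·1 = 1/6 each.
The weights sum to 5/6.
So P(the gold coin in box 6 | the host opened box 1) = (1/6) / (5/6) = 1/5.

1/5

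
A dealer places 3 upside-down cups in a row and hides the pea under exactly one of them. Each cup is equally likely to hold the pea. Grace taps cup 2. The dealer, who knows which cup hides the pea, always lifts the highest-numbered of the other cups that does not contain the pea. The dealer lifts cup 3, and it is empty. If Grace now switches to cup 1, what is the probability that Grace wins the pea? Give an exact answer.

Condition on the true location of the pea.
If it is under either of cups 1 and 2 (prior 1/3 each): cup 3 is the highest-numbered option available, probability 1; weight (1/3)·1 = 1/3 each.
If it is under cup 3 (prior 1/3): the dealer opened cup 3, so this case is ruled out; weight (1/3)·0 = 0.
The weights sum to 2/3.
So P(the pea under cup 1 | the dealer opened cup 3) = (1/3) / (2/3) = 1/2.

1/2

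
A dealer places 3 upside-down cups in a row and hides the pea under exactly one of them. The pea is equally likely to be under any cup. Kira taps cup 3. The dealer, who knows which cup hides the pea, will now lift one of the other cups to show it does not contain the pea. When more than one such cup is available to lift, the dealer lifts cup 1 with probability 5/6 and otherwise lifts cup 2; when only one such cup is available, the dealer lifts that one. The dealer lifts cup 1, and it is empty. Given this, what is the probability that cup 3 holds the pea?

Condition on the true location of the pea.
If it is under cup 1 (prior 1/3): the dealer opened cup 1, so this case is ruled out; weight (1/3)·0 = 0.
If it is under cup 2 (prior 1/3): only cup 1 is available, probability 1; weight (1/3)·1 = 1/3.
If it is under cup 3 (prior 1/3): cup 1 is available, opened with probability 5/6; weight (1/3)·(5/6) = 5/18.
The weights sum to 11/18.
So P(the pea under cup 3 | the dealer opened cup 1) = (5/18) / (11/18) = 5/11.

5/11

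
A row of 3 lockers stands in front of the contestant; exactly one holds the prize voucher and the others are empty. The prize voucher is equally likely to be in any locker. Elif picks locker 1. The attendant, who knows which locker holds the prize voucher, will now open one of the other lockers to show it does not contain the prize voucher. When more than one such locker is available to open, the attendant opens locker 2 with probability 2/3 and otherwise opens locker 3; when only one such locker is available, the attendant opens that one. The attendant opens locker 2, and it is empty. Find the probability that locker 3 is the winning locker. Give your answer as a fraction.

Apply Bayes' rule, conditioning on where the prize voucher actually is.
If it is in locker 1 (prior 1/3): locker 2 is available, opened with probability 2/3; weight (1/3)·(2/3) = 2/9.
If it is in locker 2 (prior 1/3): the attendant opened locker 2, so this case is ruled out; weight (1/3)·0 = 0.
If it is in locker 3 (prior 1/3): only locker 2 is available, probability 1; weight (1/3)·1 = 1/3.
The weights sum to 5/9.
So P(the prize voucher in locker 3 | the attendant opened locker 2) = (1/3) / (5/9) = 3/5.

3/5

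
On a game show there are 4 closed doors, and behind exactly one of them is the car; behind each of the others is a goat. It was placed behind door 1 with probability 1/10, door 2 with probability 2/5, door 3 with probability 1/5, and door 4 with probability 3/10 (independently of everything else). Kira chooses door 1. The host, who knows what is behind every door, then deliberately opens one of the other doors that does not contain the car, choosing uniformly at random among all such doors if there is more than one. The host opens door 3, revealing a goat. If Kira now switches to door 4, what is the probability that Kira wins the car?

9/23

Apply Bayes' rule, conditioning on where the car actually is.
If it is behind door 1 (prior 1/10): the host has 3 equally likely choices, so probability 1/3; weight (1/10)·(1/3) = 1/30.
If it is behind door 2 (prior 2/5): the host has 2 equally likely choices, so probability 1/2; weight (2/5)·(1/2) = 1/5.
If it is behind door 3 (prior 1/5): the host opened door 3, so this case is ruled out; weight (1/5)·0 = 0.
If it is behind door 4 (prior 3/10): the host has 2 equally likely choices, so probability 1/2; weight (3/10)·(1/2) = 3/20.
The weights sum to 23/60.
So P(the car behind door 4 | the host opened door 3) = (3/20) / (23/60) = 9/23.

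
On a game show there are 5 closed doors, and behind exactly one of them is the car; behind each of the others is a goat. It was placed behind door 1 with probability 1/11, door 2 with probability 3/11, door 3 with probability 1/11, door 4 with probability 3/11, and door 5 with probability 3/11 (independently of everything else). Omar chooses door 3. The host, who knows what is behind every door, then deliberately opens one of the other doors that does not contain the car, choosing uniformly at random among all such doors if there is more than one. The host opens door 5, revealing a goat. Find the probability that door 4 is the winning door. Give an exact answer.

12/31

Consider each possible location of the car in turn.
If it is behind door 1 (prior 1/11): the host has 3 equally likely choices, so probability 1/3; weight (1/11)·(1/3) = 1/33.
If it is behind either of doors 2 and 4 (prior 3/11 each): the host has 3 equally likely choices, so probability 1/3; weight (3/11)·(1/3) = 1/11 each.
If it is behind door 3 (prior 1/11): the host has 4 equally likely choices, so probability 1/4; weight (1/11)·(1/4) = 1/44.
If it is behind door 5 (prior 3/11): the host opened door 5, so this case is ruled out; weight (3/11)·0 = 0.
The weights sum to 31/132.
So P(the car behind door 4 | the host opened door 5) = (1/11) / (31/132) = 12/31.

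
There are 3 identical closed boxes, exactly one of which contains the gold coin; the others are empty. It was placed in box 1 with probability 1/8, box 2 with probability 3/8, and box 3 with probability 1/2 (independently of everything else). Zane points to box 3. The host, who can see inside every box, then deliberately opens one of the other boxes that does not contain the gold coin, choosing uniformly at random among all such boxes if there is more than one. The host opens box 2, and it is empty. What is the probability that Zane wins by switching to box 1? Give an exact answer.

1/3

Condition on the true location of the gold coin.
If it is in box 1 (prior 1/8): the host has no choice, probability 1; weight (1/8)·1 = 1/8.
If it is in box 2 (prior 3/8): the host opened box 2, so this case is ruled out; weight (3/8)·0 = 0.
If it is in box 3 (prior 1/2): the host has 2 equally likely choices, so probability 1/2; weight (1/2)·(1/2) = 1/4.
The weights sum to 3/8.
So P(the gold coin in box 1 | the host opened box 2) = (1/8) / (3/8) = 1/3.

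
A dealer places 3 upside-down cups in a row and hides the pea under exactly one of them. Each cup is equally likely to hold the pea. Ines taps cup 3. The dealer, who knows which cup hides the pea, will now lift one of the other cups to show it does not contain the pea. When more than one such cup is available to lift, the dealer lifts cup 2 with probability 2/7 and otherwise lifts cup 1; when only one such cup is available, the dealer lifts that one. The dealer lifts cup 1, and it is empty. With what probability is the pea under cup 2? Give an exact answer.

Apply Bayes' rule, conditioning on where the pea actually is.
If it is under cup 1 (prior 1/3): the dealer opened cup 1, so this case is ruled out; weight (1/3)·0 = 0.
If it is under cup 2 (prior 1/3): only cup 1 is available, probability 1; weight (1/3)·1 = 1/3.
If it is under cup 3 (prior 1/3): cup 2 is available but not opened, probability 5/7; weight (1/3)·(5/7) = 5/21.
The weights sum to 4/7.
So P(the pea under cup 2 | the dealer opened cup 1) = (1/3) / (4/7) = 7/12.

7/12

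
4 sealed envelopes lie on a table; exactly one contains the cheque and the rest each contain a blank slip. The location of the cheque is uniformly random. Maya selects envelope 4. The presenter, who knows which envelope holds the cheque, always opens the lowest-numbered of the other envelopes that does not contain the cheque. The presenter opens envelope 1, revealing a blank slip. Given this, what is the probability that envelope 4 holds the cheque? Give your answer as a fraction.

1/3

Apply Bayes' rule, conditioning on where the cheque actually is.
If it is in envelope 1 (prior 1/4): the presenter opened envelope 1, so this case is ruled out; weight (1/4)·0 = 0.
If it is in any of envelopes 2, 3, and 4 (prior 1/4 each): envelope 1 is the lowest-numbered option available, probability 1; weight (1/4)·1 = 1/4 each.
The weights sum to 3/4.
So P(the cheque in envelope 4 | the presenter opened envelope 1) = (1/4) / (3/4) = 1/3.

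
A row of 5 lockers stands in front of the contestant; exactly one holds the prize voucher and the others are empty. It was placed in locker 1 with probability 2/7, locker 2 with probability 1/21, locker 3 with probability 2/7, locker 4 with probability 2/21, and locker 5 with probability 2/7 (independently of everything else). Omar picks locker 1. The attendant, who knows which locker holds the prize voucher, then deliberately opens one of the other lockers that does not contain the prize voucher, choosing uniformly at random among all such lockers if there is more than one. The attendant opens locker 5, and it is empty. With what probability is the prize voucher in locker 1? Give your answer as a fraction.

Condition on the true location of the prize voucher.
If it is in locker 1 (prior 2/7): the attendant has 4 equally likely choices, so probability 1/4; weight (2/7)·(1/4) = 1/14.
If it is in locker 2 (prior 1/21): the attendant has 3 equally likely choices, so probability 1/3; weight (1/21)·(1/3) = 1/63.
If it is in locker 3 (prior 2/7): the attendant has 3 equally likely choices, so probability 1/3; weight (2/7)·(1/3) = 2/21.
If it is in locker 4 (prior 2/21): the attendant has 3 equally likely choices, so probability 1/3; weight (2/21)·(1/3) = 2/63.
If it is in locker 5 (prior 2/7): the attendant opened locker 5, so this case is ruled out; weight (2/7)·0 = 0.
The weights sum to 3/14.
So P(the prize voucher in locker 1 | the attendant opened locker 5) = (1/14) / (3/14) = 1/3.

1/3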